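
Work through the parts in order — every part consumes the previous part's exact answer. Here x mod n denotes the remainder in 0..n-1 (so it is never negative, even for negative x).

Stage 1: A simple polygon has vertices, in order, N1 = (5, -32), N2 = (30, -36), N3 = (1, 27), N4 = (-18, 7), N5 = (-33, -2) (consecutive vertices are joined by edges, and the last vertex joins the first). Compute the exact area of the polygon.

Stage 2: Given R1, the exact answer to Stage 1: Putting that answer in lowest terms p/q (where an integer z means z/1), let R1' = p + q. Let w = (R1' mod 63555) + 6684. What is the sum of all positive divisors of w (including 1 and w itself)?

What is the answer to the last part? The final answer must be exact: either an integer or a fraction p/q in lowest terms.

Stage 1: cross terms: (5*-36 - 30*-32)=780, (30*27 - 1*-36)=846, (1*7 - -18*27)=493, (-18*-2 - -33*7)=267, (-33*-32 - 5*-2)=1066; twice the area = |3452| = 3452; area = 1726; answer 1726
Stage 2: R1 = 1726; threaded value p + q = 1727; w = 8411; 8411 = 13 * 647; sigma = (1 + 13) * (1 + 647) = 14 * 648 = 9072; answer 9072

9072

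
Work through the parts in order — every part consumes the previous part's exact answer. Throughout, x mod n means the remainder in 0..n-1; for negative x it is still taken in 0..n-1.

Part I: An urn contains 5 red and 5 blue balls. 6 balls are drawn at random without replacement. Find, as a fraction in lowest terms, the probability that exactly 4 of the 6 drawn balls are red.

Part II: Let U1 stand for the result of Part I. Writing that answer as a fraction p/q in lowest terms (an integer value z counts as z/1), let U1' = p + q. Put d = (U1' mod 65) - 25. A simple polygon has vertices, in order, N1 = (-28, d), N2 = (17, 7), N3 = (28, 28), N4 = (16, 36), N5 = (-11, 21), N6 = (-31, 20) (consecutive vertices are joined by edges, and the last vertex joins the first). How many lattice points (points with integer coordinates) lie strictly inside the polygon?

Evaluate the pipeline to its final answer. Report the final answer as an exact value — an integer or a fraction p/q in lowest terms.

Part I: total draws C(10,6) = 210; favorable C(5,4)*C(5,2) = 50; P = 5/21; answer 5/21
Part II: U1 = 5/21; threaded value p + q = 26; d = 1; cross terms: (-28*7 - 17*1)=-213, (17*28 - 28*7)=280, (28*36 - 16*28)=560, (16*21 - -11*36)=732, (-11*20 - -31*21)=431, (-31*1 - -28*20)=529; twice the area = |2319| = 2319; area = 2319/2; boundary points = 3 + 1 + 4 + 3 + 1 + 1 = 13; strictly interior points = area - boundary/2 + 1 = 1154; answer 1154

1154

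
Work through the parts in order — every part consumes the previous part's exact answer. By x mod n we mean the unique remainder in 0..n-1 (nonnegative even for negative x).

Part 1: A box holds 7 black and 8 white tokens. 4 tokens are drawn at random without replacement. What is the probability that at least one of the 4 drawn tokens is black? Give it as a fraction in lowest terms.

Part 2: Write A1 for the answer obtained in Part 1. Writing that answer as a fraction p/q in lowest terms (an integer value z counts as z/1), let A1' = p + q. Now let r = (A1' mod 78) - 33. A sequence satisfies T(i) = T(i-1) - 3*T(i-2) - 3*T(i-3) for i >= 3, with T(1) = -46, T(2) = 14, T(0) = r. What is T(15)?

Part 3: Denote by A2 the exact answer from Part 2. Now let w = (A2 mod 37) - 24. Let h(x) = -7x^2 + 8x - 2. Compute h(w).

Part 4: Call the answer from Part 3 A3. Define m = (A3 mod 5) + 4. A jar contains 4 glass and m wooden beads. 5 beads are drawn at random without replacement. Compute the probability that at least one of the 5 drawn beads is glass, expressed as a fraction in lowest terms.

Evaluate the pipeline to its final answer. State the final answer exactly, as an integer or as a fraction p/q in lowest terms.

Part 1: total draws C(15,4) = 1365; complement C(8,4) = 70; favorable 1365 - 70 = 1295; P = 37/39; answer 37/39
Part 2: A1 = 37/39; threaded value p + q = 76; r = 43; T(3) = 1*(14) - 3*(-46) - 3*(43) = 23; iterating: T(3)=23, T(4)=119, T(5)=8, T(6)=-418, T(7)=-799, T(8)=431, T(9)=4082, T(10)=5186, T(11)=-8353, T(12)=-36157, T(13)=-26656, T(14)=106874, T(15)=295313; answer 295313
Part 3: A2 = 295313; w = -8; -7*(-8)^2 + 8*(-8)^1 - 2 = (-448) + (-64) + (-2) = -514; answer -514
Part 4: A3 = -514; m = 5; total draws C(9,5) = 126; complement C(5,5) = 1; favorable 126 - 1 = 125; P = 125/126; answer 125/126

125/126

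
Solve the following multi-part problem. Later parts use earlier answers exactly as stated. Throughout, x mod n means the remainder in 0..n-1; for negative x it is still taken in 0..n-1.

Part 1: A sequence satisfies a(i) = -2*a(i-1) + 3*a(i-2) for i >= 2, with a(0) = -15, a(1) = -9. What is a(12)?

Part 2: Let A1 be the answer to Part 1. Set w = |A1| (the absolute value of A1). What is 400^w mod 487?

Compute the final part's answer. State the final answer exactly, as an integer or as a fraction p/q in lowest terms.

220

Part 1: a(2) = -2*(-9) + 3*(-15) = -27; iterating: a(2)=-27, a(3)=27, a(4)=-135, a(5)=351, a(6)=-1107, a(7)=3267, a(8)=-9855, a(9)=29511, a(10)=-88587, a(11)=265707, a(12)=-797175; answer -797175
Part 2: A1 = -797175; w = 797175; squarings mod 487: 400^1=400, 400^2=264, 400^4=55, 400^8=103, 400^16=382, 400^32=311, 400^64=295, 400^128=339, 400^256=476, 400^512=121, 400^1024=31, 400^2048=474, 400^4096=169, 400^8192=315, 400^16384=364, 400^32768=32, 400^65536=50, 400^131072=65, 400^262144=329, 400^524288=127; 400^797175 = 400^1 * 400^2 * 400^4 * 400^16 * 400^32 * 400^64 * 400^128 * 400^256 * 400^2048 * 400^8192 * 400^262144 * 400^524288 = 220 (mod 487); answer 220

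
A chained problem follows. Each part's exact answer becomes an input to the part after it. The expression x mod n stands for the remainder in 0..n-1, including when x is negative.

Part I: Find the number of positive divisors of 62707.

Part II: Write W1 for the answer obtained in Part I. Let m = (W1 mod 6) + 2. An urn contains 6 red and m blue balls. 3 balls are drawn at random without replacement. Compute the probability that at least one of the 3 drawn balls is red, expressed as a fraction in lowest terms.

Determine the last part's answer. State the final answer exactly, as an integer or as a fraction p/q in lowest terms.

10/11

Part I: 62707 = 73 * 859; number of divisors = (1+1) * (1+1) = 4; answer 4
Part II: W1 = 4; m = 6; total draws C(12,3) = 220; complement C(6,3) = 20; favorable 220 - 20 = 200; P = 10/11; answer 10/11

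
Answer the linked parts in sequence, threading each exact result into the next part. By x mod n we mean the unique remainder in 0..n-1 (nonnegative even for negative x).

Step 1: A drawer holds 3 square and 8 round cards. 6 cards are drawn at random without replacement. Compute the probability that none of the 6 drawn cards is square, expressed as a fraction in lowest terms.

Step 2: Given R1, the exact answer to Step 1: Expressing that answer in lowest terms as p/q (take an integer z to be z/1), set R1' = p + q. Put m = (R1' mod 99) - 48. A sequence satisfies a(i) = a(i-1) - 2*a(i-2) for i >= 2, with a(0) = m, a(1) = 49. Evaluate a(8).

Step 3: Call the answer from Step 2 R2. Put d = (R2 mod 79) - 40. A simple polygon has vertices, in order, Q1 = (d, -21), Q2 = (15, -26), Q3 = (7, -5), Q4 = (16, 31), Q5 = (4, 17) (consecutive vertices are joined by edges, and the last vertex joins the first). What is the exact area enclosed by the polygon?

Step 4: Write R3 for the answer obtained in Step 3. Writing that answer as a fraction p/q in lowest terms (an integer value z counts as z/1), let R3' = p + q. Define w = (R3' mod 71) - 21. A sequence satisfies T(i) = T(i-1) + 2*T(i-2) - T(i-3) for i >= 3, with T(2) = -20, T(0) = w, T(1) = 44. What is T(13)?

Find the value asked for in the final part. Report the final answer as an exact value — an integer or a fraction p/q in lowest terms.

13356

Step 1: total draws C(11,6) = 462; favorable C(8,6) = 28; P = 2/33; answer 2/33
Step 2: R1 = 2/33; threaded value p + q = 35; m = -13; a(2) = 1*(49) - 2*(-13) = 75; iterating: a(2)=75, a(3)=-23, a(4)=-173, a(5)=-127, a(6)=219, a(7)=473, a(8)=35; answer 35
Step 3: R2 = 35; d = -5; cross terms: (-5*-26 - 15*-21)=445, (15*-5 - 7*-26)=107, (7*31 - 16*-5)=297, (16*17 - 4*31)=148, (4*-21 - -5*17)=1; twice the area = |998| = 998; area = 499; answer 499
Step 4: R3 = 499; threaded value p + q = 500; w = -18; T(3) = 1*(-20) + 2*(44) - 1*(-18) = 86; iterating: T(3)=86, T(4)=2, T(5)=194, T(6)=112, T(7)=498, T(8)=528, T(9)=1412, T(10)=1970, T(11)=4266, T(12)=6794, T(13)=13356; answer 13356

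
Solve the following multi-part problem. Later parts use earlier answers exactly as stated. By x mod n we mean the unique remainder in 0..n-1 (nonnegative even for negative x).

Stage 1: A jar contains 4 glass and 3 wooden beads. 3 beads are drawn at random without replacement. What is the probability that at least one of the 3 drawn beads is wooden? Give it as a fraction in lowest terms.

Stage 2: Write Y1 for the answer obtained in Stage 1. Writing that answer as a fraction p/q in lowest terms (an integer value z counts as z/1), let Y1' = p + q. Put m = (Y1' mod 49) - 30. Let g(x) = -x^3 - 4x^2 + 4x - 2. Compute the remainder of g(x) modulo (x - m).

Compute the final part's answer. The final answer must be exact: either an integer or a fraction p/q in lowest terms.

1467

Stage 1: total draws C(7,3) = 35; complement C(4,3) = 4; favorable 35 - 4 = 31; P = 31/35; answer 31/35
Stage 2: Y1 = 31/35; threaded value p + q = 66; m = -13; remainder = value at the root: -1*(-13)^3 - 4*(-13)^2 + 4*(-13)^1 - 2 = (2197) + (-676) + (-52) + (-2) = 1467; answer 1467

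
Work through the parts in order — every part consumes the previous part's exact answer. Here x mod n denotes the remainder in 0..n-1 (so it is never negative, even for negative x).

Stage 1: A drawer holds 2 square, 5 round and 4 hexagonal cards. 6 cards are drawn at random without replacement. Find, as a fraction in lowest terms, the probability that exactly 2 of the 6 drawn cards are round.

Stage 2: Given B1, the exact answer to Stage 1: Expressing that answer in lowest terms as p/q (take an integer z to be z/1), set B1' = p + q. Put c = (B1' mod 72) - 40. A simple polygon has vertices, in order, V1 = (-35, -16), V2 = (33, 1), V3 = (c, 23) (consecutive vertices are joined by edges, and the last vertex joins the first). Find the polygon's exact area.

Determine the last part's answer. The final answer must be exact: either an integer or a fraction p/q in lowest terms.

Stage 1: total draws C(11,6) = 462; favorable C(5,2)*C(6,4) = 150; P = 25/77; answer 25/77
Stage 2: B1 = 25/77; threaded value p + q = 102; c = -10; cross terms: (-35*1 - 33*-16)=493, (33*23 - -10*1)=769, (-10*-16 - -35*23)=965; twice the area = |2227| = 2227; area = 2227/2; answer 2227/2

2227/2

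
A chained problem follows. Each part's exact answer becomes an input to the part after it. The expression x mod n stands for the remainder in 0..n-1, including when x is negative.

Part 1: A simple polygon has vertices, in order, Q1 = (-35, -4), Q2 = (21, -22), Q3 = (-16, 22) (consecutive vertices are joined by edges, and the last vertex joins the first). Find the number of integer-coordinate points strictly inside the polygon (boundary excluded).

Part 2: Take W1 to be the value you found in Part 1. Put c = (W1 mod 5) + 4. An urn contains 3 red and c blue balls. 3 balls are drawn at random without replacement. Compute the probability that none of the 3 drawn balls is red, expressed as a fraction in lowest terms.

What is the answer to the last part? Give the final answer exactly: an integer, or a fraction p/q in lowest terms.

Part 1: cross terms: (-35*-22 - 21*-4)=854, (21*22 - -16*-22)=110, (-16*-4 - -35*22)=834; twice the area = |1798| = 1798; area = 899; boundary points = 2 + 1 + 1 = 4; strictly interior points = area - boundary/2 + 1 = 898; answer 898
Part 2: W1 = 898; c = 7; total draws C(10,3) = 120; favorable C(7,3) = 35; P = 7/24; answer 7/24

7/24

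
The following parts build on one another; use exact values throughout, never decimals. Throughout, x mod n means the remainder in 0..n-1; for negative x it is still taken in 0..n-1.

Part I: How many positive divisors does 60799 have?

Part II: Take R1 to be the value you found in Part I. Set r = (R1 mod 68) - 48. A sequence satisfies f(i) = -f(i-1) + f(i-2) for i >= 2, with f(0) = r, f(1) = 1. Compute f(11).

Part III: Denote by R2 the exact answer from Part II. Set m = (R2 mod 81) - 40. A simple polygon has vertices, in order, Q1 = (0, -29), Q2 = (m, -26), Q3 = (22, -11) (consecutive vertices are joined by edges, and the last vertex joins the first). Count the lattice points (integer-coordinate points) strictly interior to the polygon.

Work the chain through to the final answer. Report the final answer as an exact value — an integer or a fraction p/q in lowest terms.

316

Part I: 60799 = 163 * 373; number of divisors = (1+1) * (1+1) = 4; answer 4
Part II: R1 = 4; r = -44; f(2) = -1*(1) + 1*(-44) = -45; iterating: f(2)=-45, f(3)=46, f(4)=-91, f(5)=137, f(6)=-228, f(7)=365, f(8)=-593, f(9)=958, f(10)=-1551, f(11)=2509; answer 2509
Part III: R2 = 2509; m = 39; cross terms: (0*-26 - 39*-29)=1131, (39*-11 - 22*-26)=143, (22*-29 - 0*-11)=-638; twice the area = |636| = 636; area = 318; boundary points = 3 + 1 + 2 = 6; strictly interior points = area - boundary/2 + 1 = 316; answer 316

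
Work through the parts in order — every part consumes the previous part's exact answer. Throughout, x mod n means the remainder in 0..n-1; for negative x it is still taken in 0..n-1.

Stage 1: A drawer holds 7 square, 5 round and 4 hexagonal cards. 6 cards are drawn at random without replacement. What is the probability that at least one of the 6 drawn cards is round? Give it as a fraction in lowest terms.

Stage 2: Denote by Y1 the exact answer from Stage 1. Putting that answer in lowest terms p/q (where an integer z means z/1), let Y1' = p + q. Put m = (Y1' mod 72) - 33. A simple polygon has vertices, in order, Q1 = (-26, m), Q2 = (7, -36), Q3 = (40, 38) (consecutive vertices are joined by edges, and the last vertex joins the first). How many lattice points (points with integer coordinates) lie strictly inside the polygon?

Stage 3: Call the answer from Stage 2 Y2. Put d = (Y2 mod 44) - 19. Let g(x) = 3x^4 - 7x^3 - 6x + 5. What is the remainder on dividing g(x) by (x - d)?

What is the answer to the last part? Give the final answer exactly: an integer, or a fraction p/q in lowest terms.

34545

Stage 1: total draws C(16,6) = 8008; complement C(11,6) = 462; favorable 8008 - 462 = 7546; P = 49/52; answer 49/52
Stage 2: Y1 = 49/52; threaded value p + q = 101; m = -4; cross terms: (-26*-36 - 7*-4)=964, (7*38 - 40*-36)=1706, (40*-4 - -26*38)=828; twice the area = |3498| = 3498; area = 1749; boundary points = 1 + 1 + 6 = 8; strictly interior points = area - boundary/2 + 1 = 1746; answer 1746
Stage 3: Y2 = 1746; d = 11; remainder = value at the root: 3*(11)^4 - 7*(11)^3 - 6*(11)^1 + 5 = (43923) + (-9317) + (-66) + (5) = 34545; answer 34545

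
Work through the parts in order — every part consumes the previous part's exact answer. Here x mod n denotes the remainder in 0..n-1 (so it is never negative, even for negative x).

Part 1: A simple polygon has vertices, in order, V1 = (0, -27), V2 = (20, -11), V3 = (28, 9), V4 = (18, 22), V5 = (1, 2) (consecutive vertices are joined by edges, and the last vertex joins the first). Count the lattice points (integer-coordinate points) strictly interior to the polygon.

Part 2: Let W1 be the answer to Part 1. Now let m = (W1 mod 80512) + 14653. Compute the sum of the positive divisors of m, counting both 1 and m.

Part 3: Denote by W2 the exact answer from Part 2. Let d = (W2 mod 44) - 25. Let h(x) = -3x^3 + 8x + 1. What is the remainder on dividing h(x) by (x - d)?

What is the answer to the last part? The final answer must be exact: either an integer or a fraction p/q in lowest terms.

-56

Part 1: cross terms: (0*-11 - 20*-27)=540, (20*9 - 28*-11)=488, (28*22 - 18*9)=454, (18*2 - 1*22)=14, (1*-27 - 0*2)=-27; twice the area = |1469| = 1469; area = 1469/2; boundary points = 4 + 4 + 1 + 1 + 1 = 11; strictly interior points = area - boundary/2 + 1 = 730; answer 730
Part 2: W1 = 730; m = 15383; 15383 is prime, so its only divisors are 1 and 15383; sigma = 1 + 15383 = 15384; answer 15384
Part 3: W2 = 15384; d = 3; remainder = value at the root: -3*(3)^3 + 8*(3)^1 + 1 = (-81) + (24) + (1) = -56; answer -56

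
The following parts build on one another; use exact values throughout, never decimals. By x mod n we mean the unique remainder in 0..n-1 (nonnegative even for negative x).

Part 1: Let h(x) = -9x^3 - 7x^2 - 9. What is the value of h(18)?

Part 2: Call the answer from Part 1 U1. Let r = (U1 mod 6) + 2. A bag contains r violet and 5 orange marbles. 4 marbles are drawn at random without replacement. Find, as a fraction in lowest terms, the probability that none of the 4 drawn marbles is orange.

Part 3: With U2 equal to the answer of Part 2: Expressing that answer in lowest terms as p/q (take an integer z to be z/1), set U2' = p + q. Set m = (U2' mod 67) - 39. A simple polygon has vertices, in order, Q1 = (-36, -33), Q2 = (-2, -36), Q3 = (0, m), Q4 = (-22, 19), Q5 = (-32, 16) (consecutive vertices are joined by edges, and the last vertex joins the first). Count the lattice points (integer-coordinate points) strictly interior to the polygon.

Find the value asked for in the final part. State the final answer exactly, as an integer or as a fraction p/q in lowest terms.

1597

Part 1: -9*(18)^3 - 7*(18)^2 - 9 = (-52488) + (-2268) + (-9) = -54765; answer -54765
Part 2: U1 = -54765; r = 5; total draws C(10,4) = 210; favorable C(5,4) = 5; P = 1/42; answer 1/42
Part 3: U2 = 1/42; threaded value p + q = 43; m = 4; cross terms: (-36*-36 - -2*-33)=1230, (-2*4 - 0*-36)=-8, (0*19 - -22*4)=88, (-22*16 - -32*19)=256, (-32*-33 - -36*16)=1632; twice the area = |3198| = 3198; area = 1599; boundary points = 1 + 2 + 1 + 1 + 1 = 6; strictly interior points = area - boundary/2 + 1 = 1597; answer 1597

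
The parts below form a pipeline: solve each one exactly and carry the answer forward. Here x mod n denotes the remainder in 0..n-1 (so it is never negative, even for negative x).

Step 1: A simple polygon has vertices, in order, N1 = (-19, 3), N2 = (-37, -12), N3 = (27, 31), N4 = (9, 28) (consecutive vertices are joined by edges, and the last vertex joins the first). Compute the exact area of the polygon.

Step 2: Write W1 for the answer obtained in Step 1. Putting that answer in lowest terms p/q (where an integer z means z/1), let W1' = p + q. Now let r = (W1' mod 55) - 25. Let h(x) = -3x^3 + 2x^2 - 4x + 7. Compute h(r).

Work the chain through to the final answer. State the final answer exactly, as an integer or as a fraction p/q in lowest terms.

Step 1: cross terms: (-19*-12 - -37*3)=339, (-37*31 - 27*-12)=-823, (27*28 - 9*31)=477, (9*3 - -19*28)=559; twice the area = |552| = 552; area = 276; answer 276
Step 2: W1 = 276; threaded value p + q = 277; r = -23; -3*(-23)^3 + 2*(-23)^2 - 4*(-23)^1 + 7 = (36501) + (1058) + (92) + (7) = 37658; answer 37658

37658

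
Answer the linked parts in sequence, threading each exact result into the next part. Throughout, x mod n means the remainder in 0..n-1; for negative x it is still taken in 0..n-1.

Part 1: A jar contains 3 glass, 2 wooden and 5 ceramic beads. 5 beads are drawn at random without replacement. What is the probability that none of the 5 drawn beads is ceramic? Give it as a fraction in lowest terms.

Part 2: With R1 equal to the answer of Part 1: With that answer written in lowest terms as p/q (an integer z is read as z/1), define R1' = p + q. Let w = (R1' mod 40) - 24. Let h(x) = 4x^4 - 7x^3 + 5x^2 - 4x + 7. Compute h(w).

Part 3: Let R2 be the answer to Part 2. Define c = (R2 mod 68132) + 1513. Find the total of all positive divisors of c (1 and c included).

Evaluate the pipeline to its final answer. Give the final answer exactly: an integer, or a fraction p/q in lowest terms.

Part 1: total draws C(10,5) = 252; favorable C(5,5) = 1; P = 1/252; answer 1/252
Part 2: R1 = 1/252; threaded value p + q = 253; w = -11; 4*(-11)^4 - 7*(-11)^3 + 5*(-11)^2 - 4*(-11)^1 + 7 = (58564) + (9317) + (605) + (44) + (7) = 68537; answer 68537
Part 3: R2 = 68537; c = 1918; 1918 = 2 * 7 * 137; sigma = (1 + 2) * (1 + 7) * (1 + 137) = 3 * 8 * 138 = 3312; answer 3312

3312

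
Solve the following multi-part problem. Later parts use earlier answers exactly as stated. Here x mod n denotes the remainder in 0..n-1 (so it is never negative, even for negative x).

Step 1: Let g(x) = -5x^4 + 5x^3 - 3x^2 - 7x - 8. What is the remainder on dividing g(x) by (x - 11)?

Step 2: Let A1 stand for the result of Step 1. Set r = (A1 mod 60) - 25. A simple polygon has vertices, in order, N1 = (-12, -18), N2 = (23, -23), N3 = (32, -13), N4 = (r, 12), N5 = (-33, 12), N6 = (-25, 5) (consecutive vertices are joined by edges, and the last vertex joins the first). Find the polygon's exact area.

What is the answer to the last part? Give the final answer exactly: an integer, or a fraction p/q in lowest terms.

2477/2

Step 1: remainder = value at the root: -5*(11)^4 + 5*(11)^3 - 3*(11)^2 - 7*(11)^1 - 8 = (-73205) + (6655) + (-363) + (-77) + (-8) = -66998; answer -66998
Step 2: A1 = -66998; r = -3; cross terms: (-12*-23 - 23*-18)=690, (23*-13 - 32*-23)=437, (32*12 - -3*-13)=345, (-3*12 - -33*12)=360, (-33*5 - -25*12)=135, (-25*-18 - -12*5)=510; twice the area = |2477| = 2477; area = 2477/2; answer 2477/2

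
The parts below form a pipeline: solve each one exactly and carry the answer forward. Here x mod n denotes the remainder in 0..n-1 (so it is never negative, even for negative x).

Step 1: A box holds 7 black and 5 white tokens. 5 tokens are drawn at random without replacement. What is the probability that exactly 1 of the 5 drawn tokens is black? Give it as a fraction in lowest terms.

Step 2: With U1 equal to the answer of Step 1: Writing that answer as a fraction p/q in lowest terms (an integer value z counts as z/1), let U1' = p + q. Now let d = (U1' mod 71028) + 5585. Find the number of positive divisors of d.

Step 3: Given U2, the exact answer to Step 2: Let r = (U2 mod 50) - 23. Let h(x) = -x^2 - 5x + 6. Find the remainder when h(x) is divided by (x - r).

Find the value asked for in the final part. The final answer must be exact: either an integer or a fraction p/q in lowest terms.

Step 1: total draws C(12,5) = 792; favorable C(7,1)*C(5,4) = 35; P = 35/792; answer 35/792
Step 2: U1 = 35/792; threaded value p + q = 827; d = 6412; 6412 = 2^2 * 7 * 229; number of divisors = (2+1) * (1+1) * (1+1) = 12; answer 12
Step 3: U2 = 12; r = -11; remainder = value at the root: -1*(-11)^2 - 5*(-11)^1 + 6 = (-121) + (55) + (6) = -60; answer -60

-60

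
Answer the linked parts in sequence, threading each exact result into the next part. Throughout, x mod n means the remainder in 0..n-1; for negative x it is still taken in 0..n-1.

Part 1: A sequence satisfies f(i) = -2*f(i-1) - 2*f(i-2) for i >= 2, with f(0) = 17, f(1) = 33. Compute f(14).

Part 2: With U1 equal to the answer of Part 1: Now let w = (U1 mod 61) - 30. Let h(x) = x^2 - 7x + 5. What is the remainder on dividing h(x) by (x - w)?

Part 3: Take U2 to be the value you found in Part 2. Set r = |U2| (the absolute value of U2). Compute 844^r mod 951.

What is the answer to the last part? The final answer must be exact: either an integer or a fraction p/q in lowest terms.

298

Part 1: f(2) = -2*(33) - 2*(17) = -100; iterating: f(2)=-100, f(3)=134, f(4)=-68, f(5)=-132, f(6)=400, f(7)=-536, f(8)=272, f(9)=528, f(10)=-1600, f(11)=2144, f(12)=-1088, f(13)=-2112, f(14)=6400; answer 6400
Part 2: U1 = 6400; w = 26; remainder = value at the root: 1*(26)^2 - 7*(26)^1 + 5 = (676) + (-182) + (5) = 499; answer 499
Part 3: U2 = 499; r = 499; squarings mod 951: 844^1=844, 844^2=37, 844^4=418, 844^8=691, 844^16=79, 844^32=535, 844^64=925, 844^128=676, 844^256=496; 844^499 = 844^1 * 844^2 * 844^16 * 844^32 * 844^64 * 844^128 * 844^256 = 298 (mod 951); answer 298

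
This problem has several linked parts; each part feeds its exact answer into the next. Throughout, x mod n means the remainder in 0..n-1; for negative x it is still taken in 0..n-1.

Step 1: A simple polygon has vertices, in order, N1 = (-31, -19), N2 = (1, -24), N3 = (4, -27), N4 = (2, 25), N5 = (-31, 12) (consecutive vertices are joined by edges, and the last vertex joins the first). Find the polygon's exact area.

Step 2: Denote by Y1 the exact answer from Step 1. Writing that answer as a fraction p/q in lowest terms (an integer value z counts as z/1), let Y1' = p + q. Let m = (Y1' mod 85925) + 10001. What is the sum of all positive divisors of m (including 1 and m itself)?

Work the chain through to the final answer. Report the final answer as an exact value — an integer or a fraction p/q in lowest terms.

17472

Step 1: cross terms: (-31*-24 - 1*-19)=763, (1*-27 - 4*-24)=69, (4*25 - 2*-27)=154, (2*12 - -31*25)=799, (-31*-19 - -31*12)=961; twice the area = |2746| = 2746; area = 1373; answer 1373
Step 2: Y1 = 1373; threaded value p + q = 1374; m = 11375; 11375 = 5^3 * 7 * 13; sigma = (1 + 5 + 25 + 125) * (1 + 7) * (1 + 13) = 156 * 8 * 14 = 17472; answer 17472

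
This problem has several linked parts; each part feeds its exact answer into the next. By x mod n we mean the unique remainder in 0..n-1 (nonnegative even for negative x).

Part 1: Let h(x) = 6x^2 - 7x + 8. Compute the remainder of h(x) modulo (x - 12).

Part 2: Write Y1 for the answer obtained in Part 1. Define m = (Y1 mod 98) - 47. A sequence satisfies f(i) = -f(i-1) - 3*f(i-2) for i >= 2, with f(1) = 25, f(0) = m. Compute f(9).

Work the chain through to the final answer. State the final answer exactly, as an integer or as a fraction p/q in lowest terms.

Part 1: remainder = value at the root: 6*(12)^2 - 7*(12)^1 + 8 = (864) + (-84) + (8) = 788; answer 788
Part 2: Y1 = 788; m = -43; f(2) = -1*(25) - 3*(-43) = 104; iterating: f(2)=104, f(3)=-179, f(4)=-133, f(5)=670, f(6)=-271, f(7)=-1739, f(8)=2552, f(9)=2665; answer 2665

2665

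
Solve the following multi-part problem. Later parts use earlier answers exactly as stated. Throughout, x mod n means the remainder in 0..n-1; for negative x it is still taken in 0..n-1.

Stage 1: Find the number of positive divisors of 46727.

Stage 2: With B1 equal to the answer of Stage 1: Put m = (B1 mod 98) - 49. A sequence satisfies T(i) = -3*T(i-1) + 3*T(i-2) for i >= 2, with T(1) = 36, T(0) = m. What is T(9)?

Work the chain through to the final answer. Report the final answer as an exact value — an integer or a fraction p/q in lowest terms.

2584791

Stage 1: 46727 is prime, so its only divisors are 1 and 46727; count = 2; answer 2
Stage 2: B1 = 2; m = -47; T(2) = -3*(36) + 3*(-47) = -249; iterating: T(2)=-249, T(3)=855, T(4)=-3312, T(5)=12501, T(6)=-47439, T(7)=179820, T(8)=-681777, T(9)=2584791; answer 2584791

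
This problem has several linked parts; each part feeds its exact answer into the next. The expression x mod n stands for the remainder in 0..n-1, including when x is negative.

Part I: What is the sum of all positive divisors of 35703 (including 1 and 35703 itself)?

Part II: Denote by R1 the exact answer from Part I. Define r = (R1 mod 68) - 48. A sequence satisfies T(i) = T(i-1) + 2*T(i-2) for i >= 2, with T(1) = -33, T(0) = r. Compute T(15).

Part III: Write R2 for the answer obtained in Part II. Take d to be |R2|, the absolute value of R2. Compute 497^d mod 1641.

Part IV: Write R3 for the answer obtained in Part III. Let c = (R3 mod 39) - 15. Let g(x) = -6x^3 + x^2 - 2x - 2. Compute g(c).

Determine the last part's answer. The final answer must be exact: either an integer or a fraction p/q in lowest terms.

Part I: 35703 = 3^2 * 3967; sigma = (1 + 3 + 9) * (1 + 3967) = 13 * 3968 = 51584; answer 51584
Part II: R1 = 51584; r = -8; T(2) = 1*(-33) + 2*(-8) = -49; iterating: T(2)=-49, T(3)=-115, T(4)=-213, T(5)=-443, T(6)=-869, T(7)=-1755, T(8)=-3493, T(9)=-7003, T(10)=-13989, T(11)=-27995, T(12)=-55973, T(13)=-111963, T(14)=-223909, T(15)=-447835; answer -447835
Part III: R2 = -447835; d = 447835; squarings mod 1641: 497^1=497, 497^2=859, 497^4=1072, 497^8=484, 497^16=1234, 497^32=1549, 497^64=259, 497^128=1441, 497^256=616, 497^512=385, 497^1024=535, 497^2048=691, 497^4096=1591, 497^8192=859, 497^16384=1072, 497^32768=484, 497^65536=1234, 497^131072=1549, 497^262144=259; 497^447835 = 497^1 * 497^2 * 497^8 * 497^16 * 497^64 * 497^256 * 497^1024 * 497^4096 * 497^16384 * 497^32768 * 497^131072 * 497^262144 = 1109 (mod 1641); answer 1109
Part IV: R3 = 1109; c = 2; -6*(2)^3 + 1*(2)^2 - 2*(2)^1 - 2 = (-48) + (4) + (-4) + (-2) = -50; answer -50

-50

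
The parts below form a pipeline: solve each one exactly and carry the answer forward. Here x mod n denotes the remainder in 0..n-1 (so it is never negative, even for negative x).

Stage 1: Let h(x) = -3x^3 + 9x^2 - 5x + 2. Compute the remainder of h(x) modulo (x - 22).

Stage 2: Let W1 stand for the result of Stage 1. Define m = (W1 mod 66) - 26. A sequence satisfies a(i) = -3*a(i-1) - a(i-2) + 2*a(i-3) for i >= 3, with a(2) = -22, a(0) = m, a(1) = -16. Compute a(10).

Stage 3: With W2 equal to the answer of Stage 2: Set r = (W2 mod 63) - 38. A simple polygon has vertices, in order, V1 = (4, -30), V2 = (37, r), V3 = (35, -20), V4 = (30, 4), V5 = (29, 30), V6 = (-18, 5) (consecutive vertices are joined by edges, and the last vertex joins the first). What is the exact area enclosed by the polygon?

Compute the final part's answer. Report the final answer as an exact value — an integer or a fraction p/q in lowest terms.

Stage 1: remainder = value at the root: -3*(22)^3 + 9*(22)^2 - 5*(22)^1 + 2 = (-31944) + (4356) + (-110) + (2) = -27696; answer -27696
Stage 2: W1 = -27696; m = -2; a(3) = -3*(-22) - 1*(-16) + 2*(-2) = 78; iterating: a(3)=78, a(4)=-244, a(5)=610, a(6)=-1430, a(7)=3192, a(8)=-6926, a(9)=14726, a(10)=-30868; answer -30868
Stage 3: W2 = -30868; r = -36; cross terms: (4*-36 - 37*-30)=966, (37*-20 - 35*-36)=520, (35*4 - 30*-20)=740, (30*30 - 29*4)=784, (29*5 - -18*30)=685, (-18*-30 - 4*5)=520; twice the area = |4215| = 4215; area = 4215/2; answer 4215/2

4215/2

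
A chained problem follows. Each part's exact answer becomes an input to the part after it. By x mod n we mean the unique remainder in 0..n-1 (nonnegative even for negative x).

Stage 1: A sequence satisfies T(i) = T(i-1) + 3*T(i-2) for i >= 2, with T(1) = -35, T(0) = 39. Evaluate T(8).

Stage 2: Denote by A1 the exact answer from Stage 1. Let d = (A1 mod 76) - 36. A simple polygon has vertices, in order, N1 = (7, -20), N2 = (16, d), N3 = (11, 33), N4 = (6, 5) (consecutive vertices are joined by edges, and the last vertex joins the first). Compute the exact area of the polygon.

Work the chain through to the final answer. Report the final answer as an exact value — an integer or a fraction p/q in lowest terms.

Stage 1: T(2) = 1*(-35) + 3*(39) = 82; iterating: T(2)=82, T(3)=-23, T(4)=223, T(5)=154, T(6)=823, T(7)=1285, T(8)=3754; answer 3754
Stage 2: A1 = 3754; d = -6; cross terms: (7*-6 - 16*-20)=278, (16*33 - 11*-6)=594, (11*5 - 6*33)=-143, (6*-20 - 7*5)=-155; twice the area = |574| = 574; area = 287; answer 287

287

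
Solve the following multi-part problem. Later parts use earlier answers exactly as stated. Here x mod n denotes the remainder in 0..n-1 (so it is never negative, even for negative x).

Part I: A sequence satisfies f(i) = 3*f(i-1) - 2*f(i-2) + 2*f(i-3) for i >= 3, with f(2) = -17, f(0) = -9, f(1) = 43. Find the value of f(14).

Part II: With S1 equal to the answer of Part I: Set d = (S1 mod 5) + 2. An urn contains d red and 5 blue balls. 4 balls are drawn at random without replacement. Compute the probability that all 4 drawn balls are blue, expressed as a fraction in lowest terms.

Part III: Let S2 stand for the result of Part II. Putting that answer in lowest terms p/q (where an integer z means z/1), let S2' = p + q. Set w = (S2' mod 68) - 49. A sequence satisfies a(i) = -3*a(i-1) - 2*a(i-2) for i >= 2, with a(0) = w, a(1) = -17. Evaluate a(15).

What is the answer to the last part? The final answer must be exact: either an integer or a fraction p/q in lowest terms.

Part I: f(3) = 3*(-17) - 2*(43) + 2*(-9) = -155; iterating: f(3)=-155, f(4)=-345, f(5)=-759, f(6)=-1897, f(7)=-4863, f(8)=-12313, f(9)=-31007, f(10)=-78121, f(11)=-196975, f(12)=-496697, f(13)=-1252383, f(14)=-3157705; answer -3157705
Part II: S1 = -3157705; d = 2; total draws C(7,4) = 35; favorable C(5,4) = 5; P = 1/7; answer 1/7
Part III: S2 = 1/7; threaded value p + q = 8; w = -41; a(2) = -3*(-17) - 2*(-41) = 133; iterating: a(2)=133, a(3)=-365, a(4)=829, a(5)=-1757, a(6)=3613, a(7)=-7325, a(8)=14749, a(9)=-29597, a(10)=59293, a(11)=-118685, a(12)=237469, a(13)=-475037, a(14)=950173, a(15)=-1900445; answer -1900445

-1900445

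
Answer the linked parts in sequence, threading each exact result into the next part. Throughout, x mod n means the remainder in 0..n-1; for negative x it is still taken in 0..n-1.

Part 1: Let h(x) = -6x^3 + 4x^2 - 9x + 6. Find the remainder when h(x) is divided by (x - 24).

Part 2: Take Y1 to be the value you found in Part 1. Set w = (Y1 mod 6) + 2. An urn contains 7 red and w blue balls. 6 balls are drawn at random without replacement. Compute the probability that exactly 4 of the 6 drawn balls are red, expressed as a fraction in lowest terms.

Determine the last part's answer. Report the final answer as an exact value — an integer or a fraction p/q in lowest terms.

Part 1: remainder = value at the root: -6*(24)^3 + 4*(24)^2 - 9*(24)^1 + 6 = (-82944) + (2304) + (-216) + (6) = -80850; answer -80850
Part 2: Y1 = -80850; w = 2; total draws C(9,6) = 84; favorable C(7,4)*C(2,2) = 35; P = 5/12; answer 5/12

5/12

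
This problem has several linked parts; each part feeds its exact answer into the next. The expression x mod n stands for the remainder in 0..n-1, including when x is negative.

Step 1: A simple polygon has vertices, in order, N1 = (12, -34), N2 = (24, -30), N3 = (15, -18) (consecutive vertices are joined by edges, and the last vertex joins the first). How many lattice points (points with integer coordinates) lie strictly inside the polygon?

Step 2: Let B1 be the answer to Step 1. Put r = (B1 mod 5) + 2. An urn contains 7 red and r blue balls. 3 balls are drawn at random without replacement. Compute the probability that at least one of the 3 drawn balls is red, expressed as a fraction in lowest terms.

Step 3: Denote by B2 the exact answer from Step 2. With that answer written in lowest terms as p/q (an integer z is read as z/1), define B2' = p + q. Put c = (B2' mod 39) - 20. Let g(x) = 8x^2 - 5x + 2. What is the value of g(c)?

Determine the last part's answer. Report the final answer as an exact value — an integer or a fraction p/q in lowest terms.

320

Step 1: cross terms: (12*-30 - 24*-34)=456, (24*-18 - 15*-30)=18, (15*-34 - 12*-18)=-294; twice the area = |180| = 180; area = 90; boundary points = 4 + 3 + 1 = 8; strictly interior points = area - boundary/2 + 1 = 87; answer 87
Step 2: B1 = 87; r = 4; total draws C(11,3) = 165; complement C(4,3) = 4; favorable 165 - 4 = 161; P = 161/165; answer 161/165
Step 3: B2 = 161/165; threaded value p + q = 326; c = -6; 8*(-6)^2 - 5*(-6)^1 + 2 = (288) + (30) + (2) = 320; answer 320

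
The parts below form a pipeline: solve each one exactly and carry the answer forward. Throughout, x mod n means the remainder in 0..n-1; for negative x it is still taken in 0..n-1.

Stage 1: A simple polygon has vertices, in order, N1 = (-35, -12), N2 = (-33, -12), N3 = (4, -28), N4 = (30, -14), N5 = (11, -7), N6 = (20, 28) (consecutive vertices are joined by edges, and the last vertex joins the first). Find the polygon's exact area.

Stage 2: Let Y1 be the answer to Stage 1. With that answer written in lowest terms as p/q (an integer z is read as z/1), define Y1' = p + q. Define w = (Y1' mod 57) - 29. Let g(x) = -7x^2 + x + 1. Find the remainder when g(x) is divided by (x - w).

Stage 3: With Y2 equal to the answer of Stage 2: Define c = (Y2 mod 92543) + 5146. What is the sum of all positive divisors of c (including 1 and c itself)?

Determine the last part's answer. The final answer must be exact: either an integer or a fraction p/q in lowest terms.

Stage 1: cross terms: (-35*-12 - -33*-12)=24, (-33*-28 - 4*-12)=972, (4*-14 - 30*-28)=784, (30*-7 - 11*-14)=-56, (11*28 - 20*-7)=448, (20*-12 - -35*28)=740; twice the area = |2912| = 2912; area = 1456; answer 1456
Stage 2: Y1 = 1456; threaded value p + q = 1457; w = 3; remainder = value at the root: -7*(3)^2 + 1*(3)^1 + 1 = (-63) + (3) + (1) = -59; answer -59
Stage 3: Y2 = -59; c = 97630; 97630 = 2 * 5 * 13 * 751; sigma = (1 + 2) * (1 + 5) * (1 + 13) * (1 + 751) = 3 * 6 * 14 * 752 = 189504; answer 189504

189504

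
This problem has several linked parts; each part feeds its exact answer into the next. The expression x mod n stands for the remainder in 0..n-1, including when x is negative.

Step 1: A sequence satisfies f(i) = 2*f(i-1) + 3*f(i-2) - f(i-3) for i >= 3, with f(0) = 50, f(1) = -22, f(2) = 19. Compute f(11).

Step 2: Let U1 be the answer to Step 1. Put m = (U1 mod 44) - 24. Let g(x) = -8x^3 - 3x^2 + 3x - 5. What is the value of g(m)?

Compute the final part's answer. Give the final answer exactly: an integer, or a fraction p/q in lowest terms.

Step 1: f(3) = 2*(19) + 3*(-22) - 1*(50) = -78; iterating: f(3)=-78, f(4)=-77, f(5)=-407, f(6)=-967, f(7)=-3078, f(8)=-8650, f(9)=-25567, f(10)=-74006, f(11)=-216063; answer -216063
Step 2: U1 = -216063; m = -3; -8*(-3)^3 - 3*(-3)^2 + 3*(-3)^1 - 5 = (216) + (-27) + (-9) + (-5) = 175; answer 175

175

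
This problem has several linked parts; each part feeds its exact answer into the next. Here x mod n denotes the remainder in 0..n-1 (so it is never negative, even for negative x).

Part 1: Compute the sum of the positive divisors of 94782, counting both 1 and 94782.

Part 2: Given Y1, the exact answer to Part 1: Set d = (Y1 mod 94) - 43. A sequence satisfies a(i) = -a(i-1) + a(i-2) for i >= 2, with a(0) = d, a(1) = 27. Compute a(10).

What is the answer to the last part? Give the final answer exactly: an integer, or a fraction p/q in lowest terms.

Part 1: 94782 = 2 * 3 * 15797; sigma = (1 + 2) * (1 + 3) * (1 + 15797) = 3 * 4 * 15798 = 189576; answer 189576
Part 2: Y1 = 189576; d = 29; a(2) = -1*(27) + 1*(29) = 2; iterating: a(2)=2, a(3)=25, a(4)=-23, a(5)=48, a(6)=-71, a(7)=119, a(8)=-190, a(9)=309, a(10)=-499; answer -499

-499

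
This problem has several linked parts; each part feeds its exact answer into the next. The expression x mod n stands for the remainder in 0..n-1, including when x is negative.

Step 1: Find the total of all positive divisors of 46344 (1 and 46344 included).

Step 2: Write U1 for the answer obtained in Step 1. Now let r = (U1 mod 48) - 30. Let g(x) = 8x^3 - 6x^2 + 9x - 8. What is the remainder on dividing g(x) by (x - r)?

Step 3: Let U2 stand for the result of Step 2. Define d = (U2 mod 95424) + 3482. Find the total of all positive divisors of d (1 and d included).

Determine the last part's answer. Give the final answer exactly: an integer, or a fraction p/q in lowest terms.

180544

Step 1: 46344 = 2^3 * 3 * 1931; sigma = (1 + 2 + 4 + 8) * (1 + 3) * (1 + 1931) = 15 * 4 * 1932 = 115920; answer 115920
Step 2: U1 = 115920; r = -30; remainder = value at the root: 8*(-30)^3 - 6*(-30)^2 + 9*(-30)^1 - 8 = (-216000) + (-5400) + (-270) + (-8) = -221678; answer -221678
Step 3: U2 = -221678; d = 68076; 68076 = 2^2 * 3^2 * 31 * 61; sigma = (1 + 2 + 4) * (1 + 3 + 9) * (1 + 31) * (1 + 61) = 7 * 13 * 32 * 62 = 180544; answer 180544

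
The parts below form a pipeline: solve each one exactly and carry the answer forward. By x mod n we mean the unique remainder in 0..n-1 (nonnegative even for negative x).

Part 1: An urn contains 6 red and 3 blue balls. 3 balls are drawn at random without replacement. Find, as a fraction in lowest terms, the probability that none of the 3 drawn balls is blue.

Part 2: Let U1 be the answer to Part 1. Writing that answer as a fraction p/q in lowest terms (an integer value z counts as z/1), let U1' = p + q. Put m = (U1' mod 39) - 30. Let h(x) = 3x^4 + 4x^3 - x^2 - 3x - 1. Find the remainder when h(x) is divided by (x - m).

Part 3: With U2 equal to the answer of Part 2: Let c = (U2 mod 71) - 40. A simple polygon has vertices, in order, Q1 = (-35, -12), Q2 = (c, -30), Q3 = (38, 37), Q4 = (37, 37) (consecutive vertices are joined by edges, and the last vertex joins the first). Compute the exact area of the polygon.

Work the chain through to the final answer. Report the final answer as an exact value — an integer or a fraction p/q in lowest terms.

804

Part 1: total draws C(9,3) = 84; favorable C(6,3) = 20; P = 5/21; answer 5/21
Part 2: U1 = 5/21; threaded value p + q = 26; m = -4; remainder = value at the root: 3*(-4)^4 + 4*(-4)^3 - 1*(-4)^2 - 3*(-4)^1 - 1 = (768) + (-256) + (-16) + (12) + (-1) = 507; answer 507
Part 3: U2 = 507; c = -30; cross terms: (-35*-30 - -30*-12)=690, (-30*37 - 38*-30)=30, (38*37 - 37*37)=37, (37*-12 - -35*37)=851; twice the area = |1608| = 1608; area = 804; answer 804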